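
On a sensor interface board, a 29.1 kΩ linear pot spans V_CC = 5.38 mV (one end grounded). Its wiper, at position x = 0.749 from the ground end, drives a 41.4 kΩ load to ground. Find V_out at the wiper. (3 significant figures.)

V_out ≈ 3.56 mV

The pot divides into 7.304 kΩ above the wiper and 21.80 kΩ below.
Lower segment in parallel with the load: 21.80 ‖ 41.4 = 14.28 kΩ.
Loaded-divider output: V_out = 5.38 × 0.6616 = 3.559 mV.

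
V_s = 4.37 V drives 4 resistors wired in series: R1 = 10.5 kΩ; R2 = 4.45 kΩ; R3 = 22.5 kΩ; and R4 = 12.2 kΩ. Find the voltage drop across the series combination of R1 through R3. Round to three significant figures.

V ≈ 3.30 V

ΣR = 10.5 + 4.45 + 22.5 + 12.2 = 49.65 kΩ.
R_{R1..R3} = 10.5 + 4.45 + 22.5 = 37.45 kΩ.
By the voltage-divider rule, V = 4.37 × 37.45/49.65 = 3.296 V.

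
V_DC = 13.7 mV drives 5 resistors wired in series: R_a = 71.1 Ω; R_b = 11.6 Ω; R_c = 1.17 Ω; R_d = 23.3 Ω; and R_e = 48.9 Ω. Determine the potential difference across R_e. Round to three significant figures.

V ≈ 4.29 mV

ΣR = 71.1 + 11.6 + 1.17 + 23.3 + 48.9 = 156.1 Ω.
Voltage divider: V = V_DC · (48.90 / 156.1) = 13.7 × 0.3133 = 4.292 mV.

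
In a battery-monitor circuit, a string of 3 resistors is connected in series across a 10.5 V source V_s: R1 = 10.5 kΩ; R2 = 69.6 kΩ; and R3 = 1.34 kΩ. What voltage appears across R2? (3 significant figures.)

ΣR = 10.5 + 69.6 + 1.34 = 81.44 kΩ.
V = V_s · R/ΣR = 10.5 × 0.8546 = 8.973 V.

V ≈ 8.97 V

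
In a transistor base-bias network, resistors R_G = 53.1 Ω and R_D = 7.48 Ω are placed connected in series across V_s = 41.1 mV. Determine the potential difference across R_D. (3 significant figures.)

Total series resistance ΣR = 53.1 + 7.48 = 60.58 Ω.
Voltage divider: V = V_s · (7.480 / 60.58) = 41.1 × 0.1235 = 5.075 mV.

V ≈ 5.07 mV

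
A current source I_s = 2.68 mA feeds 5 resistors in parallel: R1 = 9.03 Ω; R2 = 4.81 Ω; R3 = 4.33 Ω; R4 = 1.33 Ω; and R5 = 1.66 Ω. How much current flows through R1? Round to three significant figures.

ΣG = 1/9.03 + 1/4.81 + 1/4.33 + 1/1.33 + 1/1.66 = 1.904.
R1 takes the fraction G_k/ΣG = 0.1107/1.904 = 0.05817, so I = 2.68 × 0.05817 = 0.1559 mA.

I ≈ 0.156 mA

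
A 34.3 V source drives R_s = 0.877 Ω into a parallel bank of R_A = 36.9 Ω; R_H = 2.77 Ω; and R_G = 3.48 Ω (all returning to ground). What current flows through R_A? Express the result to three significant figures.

Combine the parallel branches: R_p = (1/36.9 + 1/2.77 + 1/3.48)⁻¹ = 1.480 Ω.
V_A by voltage divider: V_A = 34.3 × 1.480/(0.877 + 1.480) = 21.54 V.
Branch current I = V_A/R_A = 21.54/36.9 = 0.5837 A.

I ≈ 0.584 A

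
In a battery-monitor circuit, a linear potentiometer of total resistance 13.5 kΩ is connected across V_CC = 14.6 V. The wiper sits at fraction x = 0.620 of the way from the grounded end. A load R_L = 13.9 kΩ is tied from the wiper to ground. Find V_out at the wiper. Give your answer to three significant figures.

V_out ≈ 7.37 V

Split the track: R_lower = x·R_p = 8.370 kΩ, R_upper = (1−x)·R_p = 5.130 kΩ.
(x·R_p) ‖ R_L = 5.224 kΩ.
Then V_out = V_CC · 5.224/(5.130 + 5.224) = 7.366 V.
(Unloaded: V_out = x·V_CC = 9.05 V.)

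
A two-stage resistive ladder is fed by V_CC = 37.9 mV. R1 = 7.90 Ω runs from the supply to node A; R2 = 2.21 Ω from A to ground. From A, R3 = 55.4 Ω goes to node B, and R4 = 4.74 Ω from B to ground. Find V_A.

V_A ≈ 8.05 mV

The second stage (R3 + R4 = 60.14 Ω) loads node A in parallel with R2.
R2 ‖ (R3+R4) = 2.132 Ω.
So V_A = 37.9 × 0.2125 = 8.054 mV.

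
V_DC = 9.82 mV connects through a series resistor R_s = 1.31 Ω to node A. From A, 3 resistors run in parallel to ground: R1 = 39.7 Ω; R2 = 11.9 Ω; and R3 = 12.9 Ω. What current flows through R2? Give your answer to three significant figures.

I ≈ 0.663 mA

Equivalent of the parallel group: R_p = 5.355 Ω.
V_A by voltage divider: V_A = 9.82 × 5.355/(1.31 + 5.355) = 7.890 mV.
I(R2) = V_A / R2 = 7.890/11.9 = 0.6630 mA.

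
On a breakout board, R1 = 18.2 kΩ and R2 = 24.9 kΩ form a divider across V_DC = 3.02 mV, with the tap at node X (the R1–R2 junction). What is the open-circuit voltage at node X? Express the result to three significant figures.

V_th ≈ 1.74 mV

With X open, the divider is unloaded: V_th = 3.02 × 24.9/43.10 = 1.745 mV.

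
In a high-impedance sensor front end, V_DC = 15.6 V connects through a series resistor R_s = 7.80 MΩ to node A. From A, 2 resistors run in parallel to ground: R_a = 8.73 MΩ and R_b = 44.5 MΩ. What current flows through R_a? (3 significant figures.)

I ≈ 0.864 µA

Equivalent of the parallel group: R_p = 7.298 MΩ.
V_A by voltage divider: V_A = 15.6 × 7.298/(7.80 + 7.298) = 7.541 V.
Branch current I = V_A/R_a = 7.541/8.73 = 0.8638 µA.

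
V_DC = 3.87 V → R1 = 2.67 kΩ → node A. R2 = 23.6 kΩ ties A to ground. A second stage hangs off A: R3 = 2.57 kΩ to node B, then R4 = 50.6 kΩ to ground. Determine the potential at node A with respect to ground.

V_A ≈ 3.33 V

Looking into the second stage from A: R3 + R4 = 53.17 kΩ appears in parallel with R2.
Effective lower resistance at A: R2 ‖ 53.17 = 16.35 kΩ.
So V_A = 3.87 × 0.8596 = 3.327 V.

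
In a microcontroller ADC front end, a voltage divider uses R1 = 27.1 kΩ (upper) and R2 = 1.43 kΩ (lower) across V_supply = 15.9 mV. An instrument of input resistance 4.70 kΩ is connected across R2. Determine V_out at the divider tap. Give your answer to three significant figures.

R2 ‖ R_L = (1.43 × 4.70)/(1.43 + 4.70) = 1.096 kΩ.
Then V_out = V_supply · R2'/(R1 + R2') = 15.9 × 1.096/28.20 = 0.6183 mV.

V_out ≈ 0.618 mV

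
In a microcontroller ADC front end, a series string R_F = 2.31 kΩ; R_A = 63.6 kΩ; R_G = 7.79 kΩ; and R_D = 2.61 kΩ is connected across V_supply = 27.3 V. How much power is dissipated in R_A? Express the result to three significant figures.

ΣR = 76.31 kΩ → I = 27.3/76.31 = 0.3578 mA.
P = I²R = 0.1280 × 63.6 = 8.140 mW.

P ≈ 8.14 mW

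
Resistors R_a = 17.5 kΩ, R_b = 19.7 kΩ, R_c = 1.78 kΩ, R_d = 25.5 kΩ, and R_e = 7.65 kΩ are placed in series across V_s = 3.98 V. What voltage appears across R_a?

Total series resistance ΣR = 17.5 + 19.7 + 1.78 + 25.5 + 7.65 = 72.13 kΩ.
V = V_s · R/ΣR = 3.98 × 0.2426 = 0.9656 V.

V ≈ 0.966 V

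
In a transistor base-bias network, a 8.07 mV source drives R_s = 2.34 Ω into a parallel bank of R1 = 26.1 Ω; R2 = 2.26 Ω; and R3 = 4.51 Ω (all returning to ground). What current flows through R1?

Parallel bank: R_p = 1/(1/26.1 + 1/2.26 + 1/4.51) = 1.423 Ω.
V_A = 8.07 × 1.423/3.763 = 3.052 mV.
I(R1) = V_A / R1 = 3.052/26.1 = 0.1169 mA.

I ≈ 0.117 mA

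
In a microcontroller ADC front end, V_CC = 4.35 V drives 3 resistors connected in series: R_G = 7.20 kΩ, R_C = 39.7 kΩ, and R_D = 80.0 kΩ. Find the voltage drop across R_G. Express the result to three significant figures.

ΣR = 7.20 + 39.7 + 80.0 = 126.9 kΩ.
Voltage divider: V = V_CC · (7.200 / 126.9) = 4.35 × 0.05674 = 0.2468 V.

V ≈ 0.247 V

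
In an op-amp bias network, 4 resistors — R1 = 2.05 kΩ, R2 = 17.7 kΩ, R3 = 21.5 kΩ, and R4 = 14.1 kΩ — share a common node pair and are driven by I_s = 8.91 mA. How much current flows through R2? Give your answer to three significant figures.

ΣG = 1/2.05 + 1/17.7 + 1/21.5 + 1/14.1 = 0.6617.
R2 takes the fraction G_k/ΣG = 0.05650/0.6617 = 0.08538, so I = 8.91 × 0.08538 = 0.7607 mA.

I ≈ 0.761 mA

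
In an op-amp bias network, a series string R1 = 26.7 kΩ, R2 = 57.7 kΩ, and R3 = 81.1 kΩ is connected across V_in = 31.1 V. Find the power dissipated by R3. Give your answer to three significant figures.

P ≈ 2.86 mW

The common current is I = 31.1/165.5 = 0.1879 mA.
P(R3) = I²·R3 = (0.1879)² × 81.1 = 2.864 mW.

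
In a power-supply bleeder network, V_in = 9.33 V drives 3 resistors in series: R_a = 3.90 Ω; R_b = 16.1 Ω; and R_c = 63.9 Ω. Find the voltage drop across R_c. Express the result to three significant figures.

V ≈ 7.11 V

Series total: ΣR = 3.90 + 16.1 + 63.9 = 83.90 Ω.
V = V_in · R/ΣR = 9.33 × 0.7616 = 7.106 V.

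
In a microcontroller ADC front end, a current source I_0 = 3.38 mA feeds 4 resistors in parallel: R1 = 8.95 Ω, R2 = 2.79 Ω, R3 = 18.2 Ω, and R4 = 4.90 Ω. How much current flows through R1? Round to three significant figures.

Total conductance ΣG = 1/8.95 + 1/2.79 + 1/18.2 + 1/4.90 = 0.7292 (units of 1/Ω).
R1 takes the fraction G_k/ΣG = 0.1117/0.7292 = 0.1532, so I = 3.38 × 0.1532 = 0.5179 mA.

I ≈ 0.518 mA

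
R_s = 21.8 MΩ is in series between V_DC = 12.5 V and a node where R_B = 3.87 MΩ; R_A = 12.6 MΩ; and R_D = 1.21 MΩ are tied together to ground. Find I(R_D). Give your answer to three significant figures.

Equivalent of the parallel group: R_p = 0.8590 MΩ.
V_A = 12.5 × 0.8590/22.66 = 0.4738 V.
I(R_D) = V_A / R_D = 0.4738/1.21 = 0.3916 µA.
(Check via current divider: I_total = 0.5517 µA; share G_k/ΣG = 0.7099 → same result.)

I ≈ 0.392 µA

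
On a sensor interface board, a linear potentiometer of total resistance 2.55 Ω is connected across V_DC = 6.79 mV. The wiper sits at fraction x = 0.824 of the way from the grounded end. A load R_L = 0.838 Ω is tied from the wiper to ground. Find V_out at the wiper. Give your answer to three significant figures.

Lower segment x·R_p = 2.101 Ω; upper segment (1−x)·R_p = 0.4488 Ω.
(x·R_p) ‖ R_L = 0.5991 Ω.
Then V_out = V_DC · 0.5991/(0.4488 + 0.5991) = 3.882 mV.

V_out ≈ 3.88 mV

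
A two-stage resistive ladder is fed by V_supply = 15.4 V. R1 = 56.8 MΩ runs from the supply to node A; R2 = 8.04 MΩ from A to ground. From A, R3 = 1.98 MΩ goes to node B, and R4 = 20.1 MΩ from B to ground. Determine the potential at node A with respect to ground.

Node A sees R2 in parallel with the series input of stage 2, R3 + R4 = 22.08 MΩ.
Effective lower resistance at A: R2 ‖ 22.08 = 5.894 MΩ.
First divider: V_A = V_supply · 5.894/(56.8 + 5.894) = 1.448 V.

V_A ≈ 1.45 V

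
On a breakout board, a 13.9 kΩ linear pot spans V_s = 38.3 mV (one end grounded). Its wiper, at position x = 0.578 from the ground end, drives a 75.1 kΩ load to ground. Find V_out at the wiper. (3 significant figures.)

The pot divides into 5.866 kΩ above the wiper and 8.034 kΩ below.
(x·R_p) ‖ R_L = 7.258 kΩ.
Then V_out = V_s · 7.258/(5.866 + 7.258) = 21.18 mV.
(Unloaded: V_out = x·V_s = 22.1 mV.)

V_out ≈ 21.2 mV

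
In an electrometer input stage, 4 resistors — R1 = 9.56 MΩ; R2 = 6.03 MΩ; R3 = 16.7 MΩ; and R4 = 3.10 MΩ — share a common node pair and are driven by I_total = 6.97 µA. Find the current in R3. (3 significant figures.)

I ≈ 0.639 µA

Total conductance ΣG = 1/9.56 + 1/6.03 + 1/16.7 + 1/3.10 = 0.6529 (units of 1/MΩ).
R3 takes the fraction G_k/ΣG = 0.05988/0.6529 = 0.09171, so I = 6.97 × 0.09171 = 0.6392 µA.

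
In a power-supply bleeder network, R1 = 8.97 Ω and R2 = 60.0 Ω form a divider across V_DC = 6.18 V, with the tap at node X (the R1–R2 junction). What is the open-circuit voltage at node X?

V_th is the unloaded tap voltage: V_DC · R2/(R1+R2) = 6.18 × 0.8699 = 5.376 V.

V_th ≈ 5.38 V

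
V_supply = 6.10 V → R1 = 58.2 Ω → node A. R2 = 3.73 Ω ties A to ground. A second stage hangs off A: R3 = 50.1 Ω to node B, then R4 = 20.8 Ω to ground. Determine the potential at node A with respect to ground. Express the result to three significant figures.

Looking into the second stage from A: R3 + R4 = 70.90 Ω appears in parallel with R2.
Effective lower resistance at A: R2 ‖ 70.90 = 3.544 Ω.
So V_A = 6.10 × 0.05739 = 0.3501 V.

V_A ≈ 0.350 V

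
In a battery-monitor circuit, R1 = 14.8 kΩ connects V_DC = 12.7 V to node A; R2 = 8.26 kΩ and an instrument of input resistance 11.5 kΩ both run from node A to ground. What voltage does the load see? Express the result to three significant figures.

V_out ≈ 3.11 V

R2 ‖ R_L = (8.26 × 11.5)/(8.26 + 11.5) = 4.807 kΩ.
Now apply the divider: V_out = 12.7 × 0.2452 = 3.114 V.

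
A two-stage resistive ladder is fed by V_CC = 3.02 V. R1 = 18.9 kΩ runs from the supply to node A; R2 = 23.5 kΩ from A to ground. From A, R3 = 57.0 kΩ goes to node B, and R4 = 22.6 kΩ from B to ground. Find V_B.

Node A sees R2 in parallel with the series input of stage 2, R3 + R4 = 79.60 kΩ.
R2 ‖ (R3+R4) = 18.14 kΩ.
V_A = 3.02 × 18.14/(18.9 + 18.14) = 1.479 V.
V_B = V_A × 0.2839 = 0.4200 V.

V_B ≈ 0.420 V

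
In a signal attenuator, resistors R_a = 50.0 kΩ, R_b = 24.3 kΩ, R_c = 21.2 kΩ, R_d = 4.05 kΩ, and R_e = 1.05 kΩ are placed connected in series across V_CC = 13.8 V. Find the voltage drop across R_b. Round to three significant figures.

V ≈ 3.33 V

Total series resistance ΣR = 50.0 + 24.3 + 21.2 + 4.05 + 1.05 = 100.6 kΩ.
By the voltage-divider rule, V = 13.8 × 24.30/100.6 = 3.333 V.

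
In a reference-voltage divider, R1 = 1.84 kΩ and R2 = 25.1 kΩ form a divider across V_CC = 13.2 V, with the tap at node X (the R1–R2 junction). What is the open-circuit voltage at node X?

V_th is the unloaded tap voltage: V_CC · R2/(R1+R2) = 13.2 × 0.9317 = 12.30 V.

V_th ≈ 12.3 V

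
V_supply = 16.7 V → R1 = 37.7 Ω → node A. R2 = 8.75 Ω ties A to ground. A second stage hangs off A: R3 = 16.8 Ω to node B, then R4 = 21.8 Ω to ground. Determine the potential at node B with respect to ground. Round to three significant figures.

V_B ≈ 1.50 V

The second stage (R3 + R4 = 38.60 Ω) loads node A in parallel with R2.
Effective lower resistance at A: R2 ‖ 38.60 = 7.133 Ω.
So V_A = 16.7 × 0.1591 = 2.657 V.
Stage 2 is unloaded, so V_B = V_A · R4/(R3+R4) = 2.657 × 21.8/38.60 = 1.501 V.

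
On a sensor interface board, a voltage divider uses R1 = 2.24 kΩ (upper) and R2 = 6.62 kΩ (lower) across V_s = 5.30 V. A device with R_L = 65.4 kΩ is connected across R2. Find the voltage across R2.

First combine the lower leg with the load: R2 ‖ R_L = 6.011 kΩ.
Now apply the divider: V_out = 5.30 × 0.7285 = 3.861 V.
(Unloaded it would be 3.96 V; the load pulls it down.)

V_out ≈ 3.86 V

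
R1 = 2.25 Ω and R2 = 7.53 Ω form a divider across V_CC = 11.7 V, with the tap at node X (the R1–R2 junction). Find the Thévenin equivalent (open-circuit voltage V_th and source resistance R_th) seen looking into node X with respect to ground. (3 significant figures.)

With X open, the divider is unloaded: V_th = 11.7 × 7.53/9.780 = 9.008 V.
Zeroing V_CC shorts the top of R1 to ground, so R_th = R1 ‖ R2 = 1.732 Ω.

V_th ≈ 9.01 V, R_th ≈ 1.73 Ω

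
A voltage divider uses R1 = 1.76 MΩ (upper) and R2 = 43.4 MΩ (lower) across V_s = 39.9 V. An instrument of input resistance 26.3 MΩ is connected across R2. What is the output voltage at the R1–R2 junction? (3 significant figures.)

V_out ≈ 36.0 V

R2 ‖ R_L = (43.4 × 26.3)/(43.4 + 26.3) = 16.38 MΩ.
Then V_out = V_s · R2'/(R1 + R2') = 39.9 × 16.38/18.14 = 36.03 V.
(Unloaded it would be 38.3 V; the load pulls it down.)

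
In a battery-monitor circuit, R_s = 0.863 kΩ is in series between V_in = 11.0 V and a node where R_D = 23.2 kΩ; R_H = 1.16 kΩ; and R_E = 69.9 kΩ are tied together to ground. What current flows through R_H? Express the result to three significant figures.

Equivalent of the parallel group: R_p = 1.088 kΩ.
Node voltage V_A = V_in · R_p/(R_s + R_p) = 11.0 × 0.5576 = 6.133 V.
I(R_H) = V_A / R_H = 6.133/1.16 = 5.287 mA.

I ≈ 5.29 mA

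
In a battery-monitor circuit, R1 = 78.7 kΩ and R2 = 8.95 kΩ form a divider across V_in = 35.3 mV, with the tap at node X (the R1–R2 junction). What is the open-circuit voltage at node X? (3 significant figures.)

V_th is the unloaded tap voltage: V_in · R2/(R1+R2) = 35.3 × 0.1021 = 3.605 mV.

V_th ≈ 3.60 mV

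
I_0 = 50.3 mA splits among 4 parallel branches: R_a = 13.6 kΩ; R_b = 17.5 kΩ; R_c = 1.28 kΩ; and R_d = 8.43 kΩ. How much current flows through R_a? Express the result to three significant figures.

ΣG = 1/13.6 + 1/17.5 + 1/1.28 + 1/8.43 = 1.031.
By the current-divider rule, I = I_0 · G_k/ΣG = 50.3 × 0.07135 = 3.589 mA.

I ≈ 3.59 mA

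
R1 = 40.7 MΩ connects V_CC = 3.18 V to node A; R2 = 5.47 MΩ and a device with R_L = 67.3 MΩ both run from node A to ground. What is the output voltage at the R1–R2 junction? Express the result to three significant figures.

V_out ≈ 0.352 V

The load sits in parallel with R2, giving an effective lower resistance R2' = R2·R_L/(R2+R_L) = 5.059 MΩ.
Voltage divider with the loaded lower leg: V_out = 3.18 × 5.059/(40.7 + 5.059) = 3.18 × 0.1106 = 0.3516 V.
(Unloaded it would be 0.377 V; the load pulls it down.)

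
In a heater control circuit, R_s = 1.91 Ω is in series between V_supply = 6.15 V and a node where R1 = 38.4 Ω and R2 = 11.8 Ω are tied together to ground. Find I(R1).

I ≈ 0.132 A

Combine the parallel branches: R_p = (1/38.4 + 1/11.8)⁻¹ = 9.026 Ω.
Node voltage V_A = V_supply · R_p/(R_s + R_p) = 6.15 × 0.8254 = 5.076 V.
I(R1) = V_A / R1 = 5.076/38.4 = 0.1322 A.
(Check via current divider: I_total = 0.5623 A; share G_k/ΣG = 0.2351 → same result.)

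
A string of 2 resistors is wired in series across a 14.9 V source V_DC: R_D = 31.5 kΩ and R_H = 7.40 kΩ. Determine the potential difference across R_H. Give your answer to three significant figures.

V ≈ 2.83 V

ΣR = 31.5 + 7.40 = 38.90 kΩ.
V = V_DC · R/ΣR = 14.9 × 0.1902 = 2.834 V.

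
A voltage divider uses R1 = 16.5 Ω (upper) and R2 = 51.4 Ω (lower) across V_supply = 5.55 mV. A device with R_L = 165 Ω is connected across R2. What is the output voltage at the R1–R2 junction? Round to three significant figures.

R2 ‖ R_L = (51.4 × 165)/(51.4 + 165) = 39.19 Ω.
Then V_out = V_supply · R2'/(R1 + R2') = 5.55 × 39.19/55.69 = 3.906 mV.
(Unloaded it would be 4.20 mV; the load pulls it down.)

V_out ≈ 3.91 mV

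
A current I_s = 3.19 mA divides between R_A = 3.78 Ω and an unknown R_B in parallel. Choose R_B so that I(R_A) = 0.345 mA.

R_B ≈ 0.458 Ω

Two-branch current divider: I_A = I_s · R_B/(R_A + R_B).
With f = 0.1082, R_B = R_A · f/(1−f) = 3.78 × 0.1213 = 0.4584 Ω.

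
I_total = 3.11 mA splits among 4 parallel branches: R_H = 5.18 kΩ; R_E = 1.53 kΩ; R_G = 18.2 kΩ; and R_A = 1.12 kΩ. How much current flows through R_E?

ΣG = 1/5.18 + 1/1.53 + 1/18.2 + 1/1.12 = 1.794.
By the current-divider rule, I = I_total · G_k/ΣG = 3.11 × 0.3642 = 1.133 mA.

I ≈ 1.13 mA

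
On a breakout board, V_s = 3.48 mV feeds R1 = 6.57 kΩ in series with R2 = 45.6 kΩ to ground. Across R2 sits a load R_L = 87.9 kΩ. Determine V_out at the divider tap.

The load sits in parallel with R2, giving an effective lower resistance R2' = R2·R_L/(R2+R_L) = 30.02 kΩ.
Voltage divider with the loaded lower leg: V_out = 3.48 × 30.02/(6.57 + 30.02) = 3.48 × 0.8205 = 2.855 mV.

V_out ≈ 2.86 mV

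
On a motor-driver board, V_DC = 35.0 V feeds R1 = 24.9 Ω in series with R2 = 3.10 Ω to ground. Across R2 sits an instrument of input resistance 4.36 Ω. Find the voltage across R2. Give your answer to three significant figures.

The load sits in parallel with R2, giving an effective lower resistance R2' = R2·R_L/(R2+R_L) = 1.812 Ω.
Then V_out = V_DC · R2'/(R1 + R2') = 35.0 × 1.812/26.71 = 2.374 V.

V_out ≈ 2.37 V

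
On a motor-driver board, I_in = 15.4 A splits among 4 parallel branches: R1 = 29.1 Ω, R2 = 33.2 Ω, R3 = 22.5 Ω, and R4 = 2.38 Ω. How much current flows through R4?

Conductances: ΣG = 1/29.1 + 1/33.2 + 1/22.5 + 1/2.38 = 0.5291 (1/Ω).
R4 takes the fraction G_k/ΣG = 0.4202/0.5291 = 0.7941, so I = 15.4 × 0.7941 = 12.23 A.

I ≈ 12.2 A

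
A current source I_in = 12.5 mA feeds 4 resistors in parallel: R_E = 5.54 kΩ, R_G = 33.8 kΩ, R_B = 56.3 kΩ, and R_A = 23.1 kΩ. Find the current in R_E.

ΣG = 1/5.54 + 1/33.8 + 1/56.3 + 1/23.1 = 0.2711.
Current divider: I(R_E) = I_in · G_k/ΣG = 12.5 × (0.1805/0.2711) = 12.5 × 0.6657 = 8.321 mA.

I ≈ 8.32 mA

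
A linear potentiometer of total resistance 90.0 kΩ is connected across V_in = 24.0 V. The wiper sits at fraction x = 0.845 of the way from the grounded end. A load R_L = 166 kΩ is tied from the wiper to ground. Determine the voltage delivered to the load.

V_out ≈ 18.9 V

The pot divides into 13.95 kΩ above the wiper and 76.05 kΩ below.
Lower segment in parallel with the load: 76.05 ‖ 166 = 52.16 kΩ.
V_out = 24.0 × 52.16/(13.95 + 52.16) = 18.94 V.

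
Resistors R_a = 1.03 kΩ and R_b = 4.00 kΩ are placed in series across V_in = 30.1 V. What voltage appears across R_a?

Total series resistance ΣR = 1.03 + 4.00 = 5.030 kΩ.
Voltage divider: V = V_in · (1.030 / 5.030) = 30.1 × 0.2048 = 6.164 V.

V ≈ 6.16 V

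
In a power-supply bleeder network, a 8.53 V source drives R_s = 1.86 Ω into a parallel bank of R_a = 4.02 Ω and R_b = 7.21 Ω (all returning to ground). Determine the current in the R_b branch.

I ≈ 0.688 A

Combine the parallel branches: R_p = (1/4.02 + 1/7.21)⁻¹ = 2.581 Ω.
V_A by voltage divider: V_A = 8.53 × 2.581/(1.86 + 2.581) = 4.957 V.
Branch current I = V_A/R_b = 4.957/7.21 = 0.6876 A.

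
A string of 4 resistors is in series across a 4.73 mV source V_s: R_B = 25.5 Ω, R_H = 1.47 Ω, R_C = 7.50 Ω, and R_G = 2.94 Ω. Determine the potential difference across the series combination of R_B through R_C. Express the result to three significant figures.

Series total: ΣR = 25.5 + 1.47 + 7.50 + 2.94 = 37.41 Ω.
R_{R_B..R_C} = 25.5 + 1.47 + 7.50 = 34.47 Ω.
V = V_s · R/ΣR = 4.73 × 0.9214 = 4.358 mV.

V ≈ 4.36 mV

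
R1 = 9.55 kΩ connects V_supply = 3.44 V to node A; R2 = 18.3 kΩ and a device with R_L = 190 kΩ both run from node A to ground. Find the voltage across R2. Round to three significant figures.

R2 ‖ R_L = (18.3 × 190)/(18.3 + 190) = 16.69 kΩ.
Now apply the divider: V_out = 3.44 × 0.6361 = 2.188 V.
(Unloaded it would be 2.26 V; the load pulls it down.)

V_out ≈ 2.19 V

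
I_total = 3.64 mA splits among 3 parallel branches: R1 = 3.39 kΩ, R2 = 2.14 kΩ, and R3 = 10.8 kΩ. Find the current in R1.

Total conductance ΣG = 1/3.39 + 1/2.14 + 1/10.8 = 0.8549 (units of 1/kΩ).
Current divider: I(R1) = I_total · G_k/ΣG = 3.64 × (0.2950/0.8549) = 3.64 × 0.3451 = 1.256 mA.

I ≈ 1.26 mA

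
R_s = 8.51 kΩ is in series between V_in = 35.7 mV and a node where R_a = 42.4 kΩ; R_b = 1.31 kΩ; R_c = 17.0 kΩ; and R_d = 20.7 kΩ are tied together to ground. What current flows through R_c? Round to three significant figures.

I ≈ 0.244 µA

Equivalent of the parallel group: R_p = 1.118 kΩ.
V_A by voltage divider: V_A = 35.7 × 1.118/(8.51 + 1.118) = 4.147 mV.
I(R_c) = V_A / R_c = 4.147/17.0 = 0.2439 µA.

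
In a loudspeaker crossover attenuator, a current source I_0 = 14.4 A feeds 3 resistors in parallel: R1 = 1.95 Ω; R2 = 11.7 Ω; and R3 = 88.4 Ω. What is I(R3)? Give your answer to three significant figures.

ΣG = 1/1.95 + 1/11.7 + 1/88.4 = 0.6096.
R3 takes the fraction G_k/ΣG = 0.01131/0.6096 = 0.01856, so I = 14.4 × 0.01856 = 0.2672 A.

I ≈ 0.267 A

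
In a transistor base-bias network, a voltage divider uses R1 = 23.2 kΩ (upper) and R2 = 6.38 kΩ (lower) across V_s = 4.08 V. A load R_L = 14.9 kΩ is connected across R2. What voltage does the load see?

The load sits in parallel with R2, giving an effective lower resistance R2' = R2·R_L/(R2+R_L) = 4.467 kΩ.
Then V_out = V_s · R2'/(R1 + R2') = 4.08 × 4.467/27.67 = 0.6588 V.
(Unloaded it would be 0.880 V; the load pulls it down.)

V_out ≈ 0.659 V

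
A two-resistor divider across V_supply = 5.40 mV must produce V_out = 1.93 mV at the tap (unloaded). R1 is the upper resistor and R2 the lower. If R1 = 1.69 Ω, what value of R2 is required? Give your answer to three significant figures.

R2 ≈ 0.940 Ω

Required fraction k = V_out/V_supply = 0.3574.
R2 = R1 · 0.3574/(1 − 0.3574) = 0.9400 Ω.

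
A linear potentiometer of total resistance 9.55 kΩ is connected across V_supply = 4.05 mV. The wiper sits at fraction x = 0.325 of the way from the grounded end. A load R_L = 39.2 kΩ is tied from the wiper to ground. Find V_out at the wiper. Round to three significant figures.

Split the track: R_lower = x·R_p = 3.104 kΩ, R_upper = (1−x)·R_p = 6.446 kΩ.
R_L loads the lower segment: effective lower R = 2.876 kΩ.
Then V_out = V_supply · 2.876/(6.446 + 2.876) = 1.249 mV.
(Unloaded: V_out = x·V_supply = 1.32 mV.)

V_out ≈ 1.25 mV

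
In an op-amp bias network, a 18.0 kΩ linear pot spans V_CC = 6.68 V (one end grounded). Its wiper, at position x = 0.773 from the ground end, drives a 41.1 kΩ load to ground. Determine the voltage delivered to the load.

V_out ≈ 4.80 V

Split the track: R_lower = x·R_p = 13.91 kΩ, R_upper = (1−x)·R_p = 4.086 kΩ.
R_L loads the lower segment: effective lower R = 10.39 kΩ.
Then V_out = V_CC · 10.39/(4.086 + 10.39) = 4.795 V.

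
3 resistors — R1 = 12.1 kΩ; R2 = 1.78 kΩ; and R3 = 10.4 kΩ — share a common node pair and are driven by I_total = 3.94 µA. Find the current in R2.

I ≈ 2.99 µA

ΣG = 1/12.1 + 1/1.78 + 1/10.4 = 0.7406.
By the current-divider rule, I = I_total · G_k/ΣG = 3.94 × 0.7586 = 2.989 µA.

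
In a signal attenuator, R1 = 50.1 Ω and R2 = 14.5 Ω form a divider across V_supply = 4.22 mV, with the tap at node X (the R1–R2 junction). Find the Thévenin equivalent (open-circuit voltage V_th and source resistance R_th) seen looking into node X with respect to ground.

V_th ≈ 0.947 mV, R_th ≈ 11.2 Ω

With X open, the divider is unloaded: V_th = 4.22 × 14.5/64.60 = 0.9472 mV.
Looking into X with the source shorted: R_th = R1·R2/(R1+R2) = 50.10 × 14.5/64.60 = 11.25 Ω.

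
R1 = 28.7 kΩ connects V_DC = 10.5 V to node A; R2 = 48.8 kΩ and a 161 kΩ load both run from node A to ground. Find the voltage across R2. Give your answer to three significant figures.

The load sits in parallel with R2, giving an effective lower resistance R2' = R2·R_L/(R2+R_L) = 37.45 kΩ.
Then V_out = V_DC · R2'/(R1 + R2') = 10.5 × 37.45/66.15 = 5.944 V.

V_out ≈ 5.94 V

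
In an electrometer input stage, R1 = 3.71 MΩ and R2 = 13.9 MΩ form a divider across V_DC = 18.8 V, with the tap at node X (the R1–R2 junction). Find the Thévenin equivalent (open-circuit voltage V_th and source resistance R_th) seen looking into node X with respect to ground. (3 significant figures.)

V_th ≈ 14.8 V, R_th ≈ 2.93 MΩ

With X open, the divider is unloaded: V_th = 18.8 × 13.9/17.61 = 14.84 V.
Looking into X with the source shorted: R_th = R1·R2/(R1+R2) = 3.710 × 13.9/17.61 = 2.928 MΩ.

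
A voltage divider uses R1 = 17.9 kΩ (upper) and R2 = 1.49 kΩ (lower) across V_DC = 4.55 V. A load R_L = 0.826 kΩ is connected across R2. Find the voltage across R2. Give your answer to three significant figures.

V_out ≈ 0.131 V

First combine the lower leg with the load: R2 ‖ R_L = 0.5314 kΩ.
Then V_out = V_DC · R2'/(R1 + R2') = 4.55 × 0.5314/18.43 = 0.1312 V.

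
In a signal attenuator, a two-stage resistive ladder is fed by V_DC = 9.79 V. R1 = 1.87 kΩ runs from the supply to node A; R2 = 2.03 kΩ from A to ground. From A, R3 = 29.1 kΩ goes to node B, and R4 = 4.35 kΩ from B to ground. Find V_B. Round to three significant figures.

V_B ≈ 0.644 V

The second stage (R3 + R4 = 33.45 kΩ) loads node A in parallel with R2.
Effective lower resistance at A: R2 ‖ 33.45 = 1.914 kΩ.
So V_A = 9.79 × 0.5058 = 4.952 V.
Stage 2 is unloaded, so V_B = V_A · R4/(R3+R4) = 4.952 × 4.35/33.45 = 0.6439 V.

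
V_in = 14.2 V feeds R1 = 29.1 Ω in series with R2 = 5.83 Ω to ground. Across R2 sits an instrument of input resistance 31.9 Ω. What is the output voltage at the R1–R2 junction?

V_out ≈ 2.06 V

First combine the lower leg with the load: R2 ‖ R_L = 4.929 Ω.
Now apply the divider: V_out = 14.2 × 0.1449 = 2.057 V.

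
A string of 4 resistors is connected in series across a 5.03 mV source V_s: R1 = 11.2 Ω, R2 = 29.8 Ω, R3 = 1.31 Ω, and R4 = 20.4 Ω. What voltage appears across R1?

V ≈ 0.898 mV

Series total: ΣR = 11.2 + 29.8 + 1.31 + 20.4 = 62.71 Ω.
Voltage divider: V = V_s · (11.20 / 62.71) = 5.03 × 0.1786 = 0.8984 mV.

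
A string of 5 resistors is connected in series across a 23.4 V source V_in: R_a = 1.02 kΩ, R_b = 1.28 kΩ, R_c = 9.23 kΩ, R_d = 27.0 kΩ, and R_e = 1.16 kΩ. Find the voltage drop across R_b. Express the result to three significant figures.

V ≈ 0.755 V

Series total: ΣR = 1.02 + 1.28 + 9.23 + 27.0 + 1.16 = 39.69 kΩ.
By the voltage-divider rule, V = 23.4 × 1.280/39.69 = 0.7546 V.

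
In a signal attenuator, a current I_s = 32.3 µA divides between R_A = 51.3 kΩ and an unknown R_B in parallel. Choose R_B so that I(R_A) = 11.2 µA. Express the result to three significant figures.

In a two-way split, I_A/I_s = R_B/(R_A + R_B).
With f = 0.3467, R_B = R_A · f/(1−f) = 51.3 × 0.5308 = 27.23 kΩ.

R_B ≈ 27.2 kΩ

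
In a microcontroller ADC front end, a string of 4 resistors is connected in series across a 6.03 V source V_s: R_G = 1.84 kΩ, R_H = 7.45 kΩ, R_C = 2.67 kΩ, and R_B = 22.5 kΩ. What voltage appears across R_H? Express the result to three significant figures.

V ≈ 1.30 V

Series total: ΣR = 1.84 + 7.45 + 2.67 + 22.5 = 34.46 kΩ.
By the voltage-divider rule, V = 6.03 × 7.450/34.46 = 1.304 V.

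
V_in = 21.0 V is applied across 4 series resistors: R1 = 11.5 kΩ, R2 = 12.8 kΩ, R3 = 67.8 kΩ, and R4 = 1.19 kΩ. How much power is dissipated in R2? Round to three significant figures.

The common current is I = 21.0/93.29 = 0.2251 mA.
P = I²R = 0.05067 × 12.8 = 0.6486 mW.

P ≈ 0.649 mW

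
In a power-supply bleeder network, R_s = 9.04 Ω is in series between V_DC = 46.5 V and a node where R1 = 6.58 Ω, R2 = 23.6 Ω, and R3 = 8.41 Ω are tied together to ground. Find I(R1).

Parallel bank: R_p = 1/(1/6.58 + 1/23.6 + 1/8.41) = 3.192 Ω.
V_A by voltage divider: V_A = 46.5 × 3.192/(9.04 + 3.192) = 12.14 V.
Branch current I = V_A/R1 = 12.14/6.58 = 1.844 A.

I ≈ 1.84 A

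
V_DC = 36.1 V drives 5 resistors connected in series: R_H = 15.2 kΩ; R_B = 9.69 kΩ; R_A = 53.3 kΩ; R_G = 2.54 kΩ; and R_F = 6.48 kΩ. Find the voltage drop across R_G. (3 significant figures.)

V ≈ 1.05 V

ΣR = 15.2 + 9.69 + 53.3 + 2.54 + 6.48 = 87.21 kΩ.
V = V_DC · R/ΣR = 36.1 × 0.02913 = 1.051 V.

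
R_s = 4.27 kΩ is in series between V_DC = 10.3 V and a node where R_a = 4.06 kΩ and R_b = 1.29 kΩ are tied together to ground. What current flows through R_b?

Parallel bank: R_p = 1/(1/4.06 + 1/1.29) = 0.9790 kΩ.
V_A = 10.3 × 0.9790/5.249 = 1.921 V.
Branch current I = V_A/R_b = 1.921/1.29 = 1.489 mA.

I ≈ 1.49 mA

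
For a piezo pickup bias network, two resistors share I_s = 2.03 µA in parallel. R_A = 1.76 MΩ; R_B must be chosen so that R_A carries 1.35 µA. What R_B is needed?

In a two-way split, I_A/I_s = R_B/(R_A + R_B).
With f = 0.6650, R_B = R_A · f/(1−f) = 1.76 × 1.985 = 3.494 MΩ.

R_B ≈ 3.49 MΩ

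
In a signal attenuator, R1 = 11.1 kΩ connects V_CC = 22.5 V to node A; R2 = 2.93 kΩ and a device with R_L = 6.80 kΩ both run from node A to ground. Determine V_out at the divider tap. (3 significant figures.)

The load sits in parallel with R2, giving an effective lower resistance R2' = R2·R_L/(R2+R_L) = 2.048 kΩ.
Now apply the divider: V_out = 22.5 × 0.1557 = 3.504 V.

V_out ≈ 3.50 V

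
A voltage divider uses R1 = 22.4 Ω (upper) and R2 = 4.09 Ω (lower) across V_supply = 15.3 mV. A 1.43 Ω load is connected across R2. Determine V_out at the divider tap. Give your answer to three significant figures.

V_out ≈ 0.691 mV

The load sits in parallel with R2, giving an effective lower resistance R2' = R2·R_L/(R2+R_L) = 1.060 Ω.
Voltage divider with the loaded lower leg: V_out = 15.3 × 1.060/(22.4 + 1.060) = 15.3 × 0.04516 = 0.6910 mV.
(Unloaded it would be 2.36 mV; the load pulls it down.)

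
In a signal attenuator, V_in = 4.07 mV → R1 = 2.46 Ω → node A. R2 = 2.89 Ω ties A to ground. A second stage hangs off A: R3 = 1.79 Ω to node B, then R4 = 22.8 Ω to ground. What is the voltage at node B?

V_B ≈ 1.93 mV

The second stage (R3 + R4 = 24.59 Ω) loads node A in parallel with R2.
R2 ‖ (R3+R4) = 2.586 Ω.
First divider: V_A = V_in · 2.586/(2.46 + 2.586) = 2.086 mV.
V_B = V_A × 0.9272 = 1.934 mV.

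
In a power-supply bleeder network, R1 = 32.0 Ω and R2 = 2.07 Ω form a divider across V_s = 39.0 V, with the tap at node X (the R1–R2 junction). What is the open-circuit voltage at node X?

With X open, the divider is unloaded: V_th = 39.0 × 2.07/34.07 = 2.370 V.

V_th ≈ 2.37 V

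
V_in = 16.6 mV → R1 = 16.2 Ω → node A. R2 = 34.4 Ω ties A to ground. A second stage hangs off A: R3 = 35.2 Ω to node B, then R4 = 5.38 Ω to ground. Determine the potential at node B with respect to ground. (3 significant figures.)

Looking into the second stage from A: R3 + R4 = 40.58 Ω appears in parallel with R2.
Effective lower resistance at A: R2 ‖ 40.58 = 18.62 Ω.
V_A = 16.6 × 18.62/(16.2 + 18.62) = 8.876 mV.
Stage 2 is unloaded, so V_B = V_A · R4/(R3+R4) = 8.876 × 5.38/40.58 = 1.177 mV.

V_B ≈ 1.18 mV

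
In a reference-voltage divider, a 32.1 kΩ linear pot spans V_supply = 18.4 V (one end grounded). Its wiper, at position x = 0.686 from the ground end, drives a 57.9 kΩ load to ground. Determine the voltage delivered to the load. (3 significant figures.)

V_out ≈ 11.3 V

The pot divides into 10.08 kΩ above the wiper and 22.02 kΩ below.
(x·R_p) ‖ R_L = 15.95 kΩ.
Then V_out = V_supply · 15.95/(10.08 + 15.95) = 11.28 V.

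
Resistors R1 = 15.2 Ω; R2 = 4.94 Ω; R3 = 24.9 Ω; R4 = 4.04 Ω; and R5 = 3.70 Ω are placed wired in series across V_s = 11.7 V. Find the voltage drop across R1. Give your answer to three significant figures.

V ≈ 3.37 V

Series total: ΣR = 15.2 + 4.94 + 24.9 + 4.04 + 3.70 = 52.78 Ω.
V = V_s · R/ΣR = 11.7 × 0.2880 = 3.369 V.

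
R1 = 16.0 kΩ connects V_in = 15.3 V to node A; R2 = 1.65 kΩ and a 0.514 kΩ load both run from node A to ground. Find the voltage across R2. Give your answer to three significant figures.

The load sits in parallel with R2, giving an effective lower resistance R2' = R2·R_L/(R2+R_L) = 0.3919 kΩ.
Voltage divider with the loaded lower leg: V_out = 15.3 × 0.3919/(16.0 + 0.3919) = 15.3 × 0.02391 = 0.3658 V.

V_out ≈ 0.366 V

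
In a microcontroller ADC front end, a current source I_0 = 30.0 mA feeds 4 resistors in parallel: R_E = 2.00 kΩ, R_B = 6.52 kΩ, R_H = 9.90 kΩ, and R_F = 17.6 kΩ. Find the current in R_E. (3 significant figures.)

I ≈ 18.5 mA

ΣG = 1/2.00 + 1/6.52 + 1/9.90 + 1/17.6 = 0.8112.
R_E takes the fraction G_k/ΣG = 0.5000/0.8112 = 0.6164, so I = 30.0 × 0.6164 = 18.49 mA.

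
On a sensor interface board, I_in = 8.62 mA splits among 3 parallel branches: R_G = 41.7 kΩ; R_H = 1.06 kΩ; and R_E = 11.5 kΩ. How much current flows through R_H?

I ≈ 7.71 mA

Total conductance ΣG = 1/41.7 + 1/1.06 + 1/11.5 = 1.054 (units of 1/kΩ).
R_H takes the fraction G_k/ΣG = 0.9434/1.054 = 0.8948, so I = 8.62 × 0.8948 = 7.713 mA.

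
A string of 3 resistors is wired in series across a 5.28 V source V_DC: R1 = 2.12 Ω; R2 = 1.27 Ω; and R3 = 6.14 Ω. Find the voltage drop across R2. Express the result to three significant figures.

V ≈ 0.704 V

ΣR = 2.12 + 1.27 + 6.14 = 9.530 Ω.
By the voltage-divider rule, V = 5.28 × 1.270/9.530 = 0.7036 V.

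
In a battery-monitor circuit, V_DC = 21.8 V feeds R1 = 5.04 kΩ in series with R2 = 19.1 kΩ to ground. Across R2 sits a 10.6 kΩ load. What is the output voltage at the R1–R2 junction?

R2 ‖ R_L = (19.1 × 10.6)/(19.1 + 10.6) = 6.817 kΩ.
Now apply the divider: V_out = 21.8 × 0.5749 = 12.53 V.

V_out ≈ 12.5 V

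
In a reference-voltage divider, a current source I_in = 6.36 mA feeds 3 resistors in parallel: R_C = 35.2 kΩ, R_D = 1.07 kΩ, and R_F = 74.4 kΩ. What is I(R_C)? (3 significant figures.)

Conductances: ΣG = 1/35.2 + 1/1.07 + 1/74.4 = 0.9764 (1/kΩ).
By the current-divider rule, I = I_in · G_k/ΣG = 6.36 × 0.02909 = 0.1850 mA.

I ≈ 0.185 mA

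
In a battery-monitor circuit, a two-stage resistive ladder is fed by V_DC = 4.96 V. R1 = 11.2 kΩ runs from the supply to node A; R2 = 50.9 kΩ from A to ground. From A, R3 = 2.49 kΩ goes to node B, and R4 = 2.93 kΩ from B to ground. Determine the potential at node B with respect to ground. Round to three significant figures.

V_B ≈ 0.816 V

The second stage (R3 + R4 = 5.420 kΩ) loads node A in parallel with R2.
Effective lower resistance at A: R2 ‖ 5.420 = 4.898 kΩ.
First divider: V_A = V_DC · 4.898/(11.2 + 4.898) = 1.509 V.
Then the unloaded second divider: V_B = V_A × R4/(R3+R4) = 1.509 × 0.5406 = 0.8159 V.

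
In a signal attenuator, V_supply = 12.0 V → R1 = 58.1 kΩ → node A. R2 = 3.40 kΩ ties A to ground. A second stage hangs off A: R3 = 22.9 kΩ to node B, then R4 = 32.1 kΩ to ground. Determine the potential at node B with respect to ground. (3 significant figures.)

Looking into the second stage from A: R3 + R4 = 55.00 kΩ appears in parallel with R2.
Effective lower resistance at A: R2 ‖ 55.00 = 3.202 kΩ.
V_A = 12.0 × 3.202/(58.1 + 3.202) = 0.6268 V.
V_B = V_A × 0.5836 = 0.3658 V.

V_B ≈ 0.366 V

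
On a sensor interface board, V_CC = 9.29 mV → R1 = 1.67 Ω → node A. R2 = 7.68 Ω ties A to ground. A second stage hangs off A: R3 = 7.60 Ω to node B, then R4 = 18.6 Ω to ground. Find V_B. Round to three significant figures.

Node A sees R2 in parallel with the series input of stage 2, R3 + R4 = 26.20 Ω.
R2 ‖ (R3+R4) = 5.939 Ω.
So V_A = 9.29 × 0.7805 = 7.251 mV.
V_B = V_A × 0.7099 = 5.148 mV.

V_B ≈ 5.15 mV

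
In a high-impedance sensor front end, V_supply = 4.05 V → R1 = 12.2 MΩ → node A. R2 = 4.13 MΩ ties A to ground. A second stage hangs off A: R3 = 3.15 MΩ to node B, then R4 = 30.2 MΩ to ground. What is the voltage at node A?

V_A ≈ 0.938 V

Node A sees R2 in parallel with the series input of stage 2, R3 + R4 = 33.35 MΩ.
R2 ‖ (R3+R4) = 3.675 MΩ.
First divider: V_A = V_supply · 3.675/(12.2 + 3.675) = 0.9375 V.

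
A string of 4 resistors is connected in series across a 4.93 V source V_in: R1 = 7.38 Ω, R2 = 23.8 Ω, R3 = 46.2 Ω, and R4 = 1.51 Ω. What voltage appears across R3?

V ≈ 2.89 V

ΣR = 7.38 + 23.8 + 46.2 + 1.51 = 78.89 Ω.
By the voltage-divider rule, V = 4.93 × 46.20/78.89 = 2.887 V.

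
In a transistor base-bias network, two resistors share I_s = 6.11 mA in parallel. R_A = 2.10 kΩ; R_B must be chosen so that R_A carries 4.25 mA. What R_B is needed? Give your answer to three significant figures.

In a two-way split, I_A/I_s = R_B/(R_A + R_B).
With f = 0.6956, R_B = R_A · f/(1−f) = 2.10 × 2.285 = 4.798 kΩ.

R_B ≈ 4.80 kΩ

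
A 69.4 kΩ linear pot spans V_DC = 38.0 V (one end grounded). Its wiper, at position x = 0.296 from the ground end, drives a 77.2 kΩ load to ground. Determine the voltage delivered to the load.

Split the track: R_lower = x·R_p = 20.54 kΩ, R_upper = (1−x)·R_p = 48.86 kΩ.
R_L loads the lower segment: effective lower R = 16.23 kΩ.
Loaded-divider output: V_out = 38.0 × 0.2493 = 9.473 V.

V_out ≈ 9.47 V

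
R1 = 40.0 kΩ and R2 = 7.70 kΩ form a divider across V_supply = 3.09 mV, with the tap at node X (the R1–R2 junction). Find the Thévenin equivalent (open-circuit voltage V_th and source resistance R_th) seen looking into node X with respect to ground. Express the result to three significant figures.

V_th ≈ 0.499 mV, R_th ≈ 6.46 kΩ

Open-circuit (no load on X): V_th = V_supply · R2/(R1 + R2) = 3.09 × 7.70/(40.00 + 7.70) = 0.4988 mV.
Zeroing V_supply shorts the top of R1 to ground, so R_th = R1 ‖ R2 = 6.457 kΩ.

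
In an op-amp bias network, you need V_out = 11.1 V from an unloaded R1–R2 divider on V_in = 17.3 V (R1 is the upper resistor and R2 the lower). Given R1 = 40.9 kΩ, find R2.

Required fraction k = V_out/V_in = 0.6416.
Rearranging, R2 = R1·k/(1−k) = 40.9 × 1.790 = 73.22 kΩ.

R2 ≈ 73.2 kΩ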